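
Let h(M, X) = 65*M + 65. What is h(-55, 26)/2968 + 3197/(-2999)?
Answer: -10007593/4450516 ≈ -2.2486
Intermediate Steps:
h(M, X) = 65 + 65*M
h(-55, 26)/2968 + 3197/(-2999) = (65 + 65*(-55))/2968 + 3197/(-2999) = (65 - 3575)*(1/2968) + 3197*(-1/2999) = -3510*1/2968 - 3197/2999 = -1755/1484 - 3197/2999 = -10007593/4450516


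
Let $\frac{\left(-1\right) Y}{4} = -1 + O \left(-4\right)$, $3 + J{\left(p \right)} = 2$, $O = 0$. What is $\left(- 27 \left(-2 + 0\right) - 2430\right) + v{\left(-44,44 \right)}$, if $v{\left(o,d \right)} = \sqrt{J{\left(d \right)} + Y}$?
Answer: $-2376 + \sqrt{3} \approx -2374.3$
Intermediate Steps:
$J{\left(p \right)} = -1$ ($J{\left(p \right)} = -3 + 2 = -1$)
$Y = 4$ ($Y = - 4 \left(-1 + 0 \left(-4\right)\right) = - 4 \left(-1 + 0\right) = \left(-4\right) \left(-1\right) = 4$)
$v{\left(o,d \right)} = \sqrt{3}$ ($v{\left(o,d \right)} = \sqrt{-1 + 4} = \sqrt{3}$)
$\left(- 27 \left(-2 + 0\right) - 2430\right) + v{\left(-44,44 \right)} = \left(- 27 \left(-2 + 0\right) - 2430\right) + \sqrt{3} = \left(\left(-27\right) \left(-2\right) - 2430\right) + \sqrt{3} = \left(54 - 2430\right) + \sqrt{3} = -2376 + \sqrt{3}$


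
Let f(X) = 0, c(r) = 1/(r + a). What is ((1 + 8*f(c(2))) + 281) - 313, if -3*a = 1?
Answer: -31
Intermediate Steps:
a = -1/3 (a = -1/3*1 = -1/3 ≈ -0.33333)
c(r) = 1/(-1/3 + r) (c(r) = 1/(r - 1/3) = 1/(-1/3 + r))
((1 + 8*f(c(2))) + 281) - 313 = ((1 + 8*0) + 281) - 313 = ((1 + 0) + 281) - 313 = (1 + 281) - 313 = 282 - 313 = -31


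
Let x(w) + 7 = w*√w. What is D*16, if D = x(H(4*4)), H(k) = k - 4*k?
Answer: -112 - 3072*I*√3 ≈ -112.0 - 5320.9*I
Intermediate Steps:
H(k) = -3*k
x(w) = -7 + w^(3/2) (x(w) = -7 + w*√w = -7 + w^(3/2))
D = -7 - 192*I*√3 (D = -7 + (-12*4)^(3/2) = -7 + (-3*16)^(3/2) = -7 + (-48)^(3/2) = -7 - 192*I*√3 ≈ -7.0 - 332.55*I)
D*16 = (-7 - 192*I*√3)*16 = -112 - 3072*I*√3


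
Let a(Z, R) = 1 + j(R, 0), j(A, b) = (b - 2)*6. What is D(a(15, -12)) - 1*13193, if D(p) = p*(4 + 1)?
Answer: -13248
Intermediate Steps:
j(A, b) = -12 + 6*b (j(A, b) = (-2 + b)*6 = -12 + 6*b)
a(Z, R) = -11 (a(Z, R) = 1 + (-12 + 6*0) = 1 + (-12 + 0) = 1 - 12 = -11)
D(p) = 5*p (D(p) = p*5 = 5*p)
D(a(15, -12)) - 1*13193 = 5*(-11) - 1*13193 = -55 - 13193 = -13248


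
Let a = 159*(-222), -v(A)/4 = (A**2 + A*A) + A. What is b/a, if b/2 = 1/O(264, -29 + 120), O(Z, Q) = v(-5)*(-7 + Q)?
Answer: 1/266852880 ≈ 3.7474e-9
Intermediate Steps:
v(A) = -8*A**2 - 4*A (v(A) = -4*((A**2 + A*A) + A) = -4*((A**2 + A**2) + A) = -4*(2*A**2 + A) = -4*(A + 2*A**2) = -8*A**2 - 4*A)
O(Z, Q) = 1260 - 180*Q (O(Z, Q) = (-4*(-5)*(1 + 2*(-5)))*(-7 + Q) = (-4*(-5)*(1 - 10))*(-7 + Q) = (-4*(-5)*(-9))*(-7 + Q) = -180*(-7 + Q) = 1260 - 180*Q)
b = -1/7560 (b = 2/(1260 - 180*(-29 + 120)) = 2/(1260 - 180*91) = 2/(1260 - 16380) = 2/(-15120) = 2*(-1/15120) = -1/7560 ≈ -0.00013228)
a = -35298
b/a = -1/7560/(-35298) = -1/7560*(-1/35298) = 1/266852880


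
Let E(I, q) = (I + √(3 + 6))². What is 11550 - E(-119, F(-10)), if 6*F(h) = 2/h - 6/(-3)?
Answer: -1906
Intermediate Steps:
F(h) = ⅓ + 1/(3*h) (F(h) = (2/h - 6/(-3))/6 = (2/h - 6*(-⅓))/6 = (2/h + 2)/6 = (2 + 2/h)/6 = ⅓ + 1/(3*h))
E(I, q) = (3 + I)² (E(I, q) = (I + √9)² = (I + 3)² = (3 + I)²)
11550 - E(-119, F(-10)) = 11550 - (3 - 119)² = 11550 - 1*(-116)² = 11550 - 1*13456 = 11550 - 13456 = -1906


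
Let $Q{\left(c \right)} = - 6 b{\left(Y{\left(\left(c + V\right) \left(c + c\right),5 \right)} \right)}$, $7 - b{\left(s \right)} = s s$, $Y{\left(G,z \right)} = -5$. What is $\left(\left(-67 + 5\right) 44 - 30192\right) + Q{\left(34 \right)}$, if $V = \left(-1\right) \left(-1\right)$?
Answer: $-32812$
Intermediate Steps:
$V = 1$
$b{\left(s \right)} = 7 - s^{2}$ ($b{\left(s \right)} = 7 - s s = 7 - s^{2}$)
$Q{\left(c \right)} = 108$ ($Q{\left(c \right)} = - 6 \left(7 - \left(-5\right)^{2}\right) = - 6 \left(7 - 25\right) = \left(-6\right) \left(-18\right) = 108$)
$\left(\left(-67 + 5\right) 44 - 30192\right) + Q{\left(34 \right)} = \left(\left(-67 + 5\right) 44 - 30192\right) + 108 = \left(\left(-62\right) 44 - 30192\right) + 108 = \left(-2728 - 30192\right) + 108 = -32920 + 108 = -32812$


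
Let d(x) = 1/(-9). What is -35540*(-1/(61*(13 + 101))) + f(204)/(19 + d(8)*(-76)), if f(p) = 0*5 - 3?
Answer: 226069/45201 ≈ 5.0014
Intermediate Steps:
d(x) = -1/9
f(p) = -3 (f(p) = 0 - 3 = -3)
-35540*(-1/(61*(13 + 101))) + f(204)/(19 + d(8)*(-76)) = -35540*(-1/(61*(13 + 101))) - 3/(19 - 1/9*(-76)) = -35540/(114*(-61)) - 3/(19 + 76/9) = -35540/(-6954) - 3/247/9 = -35540*(-1/6954) - 3*9/247 = 17770/3477 - 27/247 = 226069/45201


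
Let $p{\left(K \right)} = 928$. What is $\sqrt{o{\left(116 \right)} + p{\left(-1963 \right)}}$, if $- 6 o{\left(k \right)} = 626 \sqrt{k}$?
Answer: $\frac{\sqrt{8352 - 1878 \sqrt{29}}}{3} \approx 13.989 i$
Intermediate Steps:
$o{\left(k \right)} = - \frac{313 \sqrt{k}}{3}$ ($o{\left(k \right)} = - \frac{626 \sqrt{k}}{6} = - \frac{313 \sqrt{k}}{3}$)
$\sqrt{o{\left(116 \right)} + p{\left(-1963 \right)}} = \sqrt{- \frac{313 \sqrt{116}}{3} + 928} = \sqrt{- \frac{313 \cdot 2 \sqrt{29}}{3} + 928} = \sqrt{- \frac{626 \sqrt{29}}{3} + 928} = \sqrt{928 - \frac{626 \sqrt{29}}{3}}$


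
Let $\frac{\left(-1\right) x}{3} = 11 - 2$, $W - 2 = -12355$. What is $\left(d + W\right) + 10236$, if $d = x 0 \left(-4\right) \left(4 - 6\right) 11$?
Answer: $-2117$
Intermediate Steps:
$W = -12353$ ($W = 2 - 12355 = -12353$)
$x = -27$ ($x = - 3 \left(11 - 2\right) = \left(-3\right) 9 = -27$)
$d = 0$ ($d = - 27 \cdot 0 \left(-4\right) \left(4 - 6\right) 11 = - 27 \cdot 0 \left(4 - 6\right) 11 = - 27 \cdot 0 \left(-2\right) 11 = \left(-27\right) 0 \cdot 11 = 0 \cdot 11 = 0$)
$\left(d + W\right) + 10236 = \left(0 - 12353\right) + 10236 = -12353 + 10236 = -2117$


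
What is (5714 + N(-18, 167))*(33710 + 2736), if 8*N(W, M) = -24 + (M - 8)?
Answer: 835469881/4 ≈ 2.0887e+8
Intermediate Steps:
N(W, M) = -4 + M/8 (N(W, M) = (-24 + (M - 8))/8 = (-24 + (-8 + M))/8 = (-32 + M)/8 = -4 + M/8)
(5714 + N(-18, 167))*(33710 + 2736) = (5714 + (-4 + (⅛)*167))*(33710 + 2736) = (5714 + (-4 + 167/8))*36446 = (5714 + 135/8)*36446 = (45847/8)*36446 = 835469881/4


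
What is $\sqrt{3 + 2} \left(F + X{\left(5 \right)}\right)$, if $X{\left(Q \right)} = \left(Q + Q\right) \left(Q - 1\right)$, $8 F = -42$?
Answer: $\frac{139 \sqrt{5}}{4} \approx 77.703$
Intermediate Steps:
$F = - \frac{21}{4}$ ($F = \frac{1}{8} \left(-42\right) = - \frac{21}{4} \approx -5.25$)
$X{\left(Q \right)} = 2 Q \left(-1 + Q\right)$
$\sqrt{3 + 2} \left(F + X{\left(5 \right)}\right) = \sqrt{3 + 2} \left(- \frac{21}{4} + 2 \cdot 5 \left(-1 + 5\right)\right) = \sqrt{5} \left(- \frac{21}{4} + 2 \cdot 5 \cdot 4\right) = \sqrt{5} \left(- \frac{21}{4} + 40\right) = \sqrt{5} \cdot \frac{139}{4} = \frac{139 \sqrt{5}}{4}$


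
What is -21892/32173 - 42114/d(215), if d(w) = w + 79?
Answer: -226894995/1576477 ≈ -143.93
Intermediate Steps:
d(w) = 79 + w
-21892/32173 - 42114/d(215) = -21892/32173 - 42114/(79 + 215) = -21892*1/32173 - 42114/294 = -21892/32173 - 42114*1/294 = -21892/32173 - 7019/49 = -226894995/1576477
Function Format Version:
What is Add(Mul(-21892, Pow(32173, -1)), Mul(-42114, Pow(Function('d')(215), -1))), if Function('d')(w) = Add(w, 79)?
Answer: Rational(-226894995, 1576477) ≈ -143.93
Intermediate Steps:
Function('d')(w) = Add(79, w)
Add(Mul(-21892, Pow(32173, -1)), Mul(-42114, Pow(Function('d')(215), -1))) = Add(Mul(-21892, Pow(32173, -1)), Mul(-42114, Pow(Add(79, 215), -1))) = Add(Mul(-21892, Rational(1, 32173)), Mul(-42114, Pow(294, -1))) = Add(Rational(-21892, 32173), Mul(-42114, Rational(1, 294))) = Add(Rational(-21892, 32173), Rational(-7019, 49)) = Rational(-226894995, 1576477)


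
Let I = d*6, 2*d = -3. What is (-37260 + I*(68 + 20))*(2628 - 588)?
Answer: -77626080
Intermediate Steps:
d = -3/2 (d = (1/2)*(-3) = -3/2 ≈ -1.5000)
I = -9 (I = -3/2*6 = -9)
(-37260 + I*(68 + 20))*(2628 - 588) = (-37260 - 9*(68 + 20))*(2628 - 588) = (-37260 - 9*88)*2040 = (-37260 - 792)*2040 = -38052*2040 = -77626080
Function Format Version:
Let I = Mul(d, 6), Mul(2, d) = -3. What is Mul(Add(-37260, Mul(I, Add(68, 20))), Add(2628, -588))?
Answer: -77626080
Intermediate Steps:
d = Rational(-3, 2) (d = Mul(Rational(1, 2), -3) = Rational(-3, 2) ≈ -1.5000)
I = -9 (I = Mul(Rational(-3, 2), 6) = -9)
Mul(Add(-37260, Mul(I, Add(68, 20))), Add(2628, -588)) = Mul(Add(-37260, Mul(-9, Add(68, 20))), Add(2628, -588)) = Mul(Add(-37260, Mul(-9, 88)), 2040) = Mul(Add(-37260, -792), 2040) = Mul(-38052, 2040) = -77626080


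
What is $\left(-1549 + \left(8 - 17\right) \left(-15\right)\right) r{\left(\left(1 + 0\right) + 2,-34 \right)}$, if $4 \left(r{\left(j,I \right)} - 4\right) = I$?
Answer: $6363$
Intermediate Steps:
$r{\left(j,I \right)} = 4 + \frac{I}{4}$
$\left(-1549 + \left(8 - 17\right) \left(-15\right)\right) r{\left(\left(1 + 0\right) + 2,-34 \right)} = \left(-1549 + \left(8 - 17\right) \left(-15\right)\right) \left(4 + \frac{1}{4} \left(-34\right)\right) = \left(-1549 - -135\right) \left(4 - \frac{17}{2}\right) = \left(-1549 + 135\right) \left(- \frac{9}{2}\right) = \left(-1414\right) \left(- \frac{9}{2}\right) = 6363$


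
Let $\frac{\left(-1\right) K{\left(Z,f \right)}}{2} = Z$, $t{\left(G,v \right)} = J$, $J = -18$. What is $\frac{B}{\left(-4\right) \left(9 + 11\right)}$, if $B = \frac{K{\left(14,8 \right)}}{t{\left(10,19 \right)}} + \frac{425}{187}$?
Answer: $- \frac{379}{7920} \approx -0.047854$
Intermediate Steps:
$t{\left(G,v \right)} = -18$
$K{\left(Z,f \right)} = - 2 Z$
$B = \frac{379}{99}$ ($B = \frac{\left(-2\right) 14}{-18} + \frac{425}{187} = \left(-28\right) \left(- \frac{1}{18}\right) + 425 \cdot \frac{1}{187} = \frac{14}{9} + \frac{25}{11} = \frac{379}{99} \approx 3.8283$)
$\frac{B}{\left(-4\right) \left(9 + 11\right)} = \frac{379}{99 \left(- 4 \left(9 + 11\right)\right)} = \frac{379}{99 \left(\left(-4\right) 20\right)} = \frac{379}{99 \left(-80\right)} = \frac{379}{99} \left(- \frac{1}{80}\right) = - \frac{379}{7920}$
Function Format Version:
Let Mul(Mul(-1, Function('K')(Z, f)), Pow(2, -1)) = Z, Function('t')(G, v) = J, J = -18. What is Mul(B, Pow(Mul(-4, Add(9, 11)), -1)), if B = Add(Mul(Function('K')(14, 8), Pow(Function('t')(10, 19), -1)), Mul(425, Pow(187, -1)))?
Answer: Rational(-379, 7920) ≈ -0.047854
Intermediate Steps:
Function('t')(G, v) = -18
Function('K')(Z, f) = Mul(-2, Z)
B = Rational(379, 99) (B = Add(Mul(Mul(-2, 14), Pow(-18, -1)), Mul(425, Pow(187, -1))) = Add(Mul(-28, Rational(-1, 18)), Mul(425, Rational(1, 187))) = Add(Rational(14, 9), Rational(25, 11)) = Rational(379, 99) ≈ 3.8283)
Mul(B, Pow(Mul(-4, Add(9, 11)), -1)) = Mul(Rational(379, 99), Pow(Mul(-4, Add(9, 11)), -1)) = Mul(Rational(379, 99), Pow(Mul(-4, 20), -1)) = Mul(Rational(379, 99), Pow(-80, -1)) = Mul(Rational(379, 99), Rational(-1, 80)) = Rational(-379, 7920)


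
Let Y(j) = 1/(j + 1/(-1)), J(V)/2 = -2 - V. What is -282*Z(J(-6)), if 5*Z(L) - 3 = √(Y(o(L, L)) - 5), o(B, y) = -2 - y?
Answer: -846/5 - 564*I*√154/55 ≈ -169.2 - 127.26*I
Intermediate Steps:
J(V) = -4 - 2*V (J(V) = 2*(-2 - V) = -4 - 2*V)
Y(j) = 1/(-1 + j) (Y(j) = 1/(j - 1) = 1/(-1 + j))
Z(L) = ⅗ + √(-5 + 1/(-3 - L))/5 (Z(L) = ⅗ + √(1/(-1 + (-2 - L)) - 5)/5 = ⅗ + √(1/(-3 - L) - 5)/5 = ⅗ + √(-5 + 1/(-3 - L))/5)
-282*Z(J(-6)) = -282*(⅗ + √((16 + 5*(-4 - 2*(-6)))/(-3 - (-4 - 2*(-6))))/5) = -282*(⅗ + √((16 + 5*(-4 + 12))/(-3 - (-4 + 12)))/5) = -282*(⅗ + √((16 + 5*8)/(-3 - 1*8))/5) = -282*(⅗ + √((16 + 40)/(-3 - 8))/5) = -282*(⅗ + √(56/(-11))/5) = -282*(⅗ + √(-1/11*56)/5) = -282*(⅗ + √(-56/11)/5) = -282*(⅗ + (2*I*√154/11)/5) = -282*(⅗ + 2*I*√154/55) = -846/5 - 564*I*√154/55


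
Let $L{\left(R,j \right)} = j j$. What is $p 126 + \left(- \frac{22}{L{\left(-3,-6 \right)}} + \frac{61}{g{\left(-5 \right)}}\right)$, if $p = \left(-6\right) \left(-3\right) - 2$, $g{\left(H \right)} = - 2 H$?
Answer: $\frac{90967}{45} \approx 2021.5$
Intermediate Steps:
$p = 16$ ($p = 18 - 2 = 16$)
$L{\left(R,j \right)} = j^{2}$
$p 126 + \left(- \frac{22}{L{\left(-3,-6 \right)}} + \frac{61}{g{\left(-5 \right)}}\right) = 16 \cdot 126 + \left(- \frac{22}{\left(-6\right)^{2}} + \frac{61}{\left(-2\right) \left(-5\right)}\right) = 2016 + \left(- \frac{22}{36} + \frac{61}{10}\right) = 2016 + \left(\left(-22\right) \frac{1}{36} + 61 \cdot \frac{1}{10}\right) = 2016 + \left(- \frac{11}{18} + \frac{61}{10}\right) = 2016 + \frac{247}{45} = \frac{90967}{45}$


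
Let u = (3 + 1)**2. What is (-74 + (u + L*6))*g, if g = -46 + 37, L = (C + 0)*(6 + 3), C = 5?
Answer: -1908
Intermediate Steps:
u = 16 (u = 4**2 = 16)
L = 45 (L = (5 + 0)*(6 + 3) = 5*9 = 45)
g = -9
(-74 + (u + L*6))*g = (-74 + (16 + 45*6))*(-9) = (-74 + (16 + 270))*(-9) = (-74 + 286)*(-9) = 212*(-9) = -1908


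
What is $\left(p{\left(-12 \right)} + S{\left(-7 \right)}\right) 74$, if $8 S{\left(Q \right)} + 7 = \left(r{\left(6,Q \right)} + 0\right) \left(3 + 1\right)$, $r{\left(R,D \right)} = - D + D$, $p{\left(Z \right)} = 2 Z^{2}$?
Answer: $\frac{84989}{4} \approx 21247.0$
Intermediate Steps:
$r{\left(R,D \right)} = 0$
$S{\left(Q \right)} = - \frac{7}{8}$ ($S{\left(Q \right)} = - \frac{7}{8} + \frac{\left(0 + 0\right) \left(3 + 1\right)}{8} = - \frac{7}{8} + \frac{0 \cdot 4}{8} = - \frac{7}{8} + \frac{1}{8} \cdot 0 = - \frac{7}{8} + 0 = - \frac{7}{8}$)
$\left(p{\left(-12 \right)} + S{\left(-7 \right)}\right) 74 = \left(2 \left(-12\right)^{2} - \frac{7}{8}\right) 74 = \left(2 \cdot 144 - \frac{7}{8}\right) 74 = \left(288 - \frac{7}{8}\right) 74 = \frac{2297}{8} \cdot 74 = \frac{84989}{4}$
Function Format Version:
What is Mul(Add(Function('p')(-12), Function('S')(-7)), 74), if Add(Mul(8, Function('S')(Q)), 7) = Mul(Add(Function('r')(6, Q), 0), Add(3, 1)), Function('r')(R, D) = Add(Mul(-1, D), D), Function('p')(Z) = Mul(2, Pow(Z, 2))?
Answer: Rational(84989, 4) ≈ 21247.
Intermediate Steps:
Function('r')(R, D) = 0
Function('S')(Q) = Rational(-7, 8) (Function('S')(Q) = Add(Rational(-7, 8), Mul(Rational(1, 8), Mul(Add(0, 0), Add(3, 1)))) = Add(Rational(-7, 8), Mul(Rational(1, 8), Mul(0, 4))) = Add(Rational(-7, 8), Mul(Rational(1, 8), 0)) = Add(Rational(-7, 8), 0) = Rational(-7, 8))
Mul(Add(Function('p')(-12), Function('S')(-7)), 74) = Mul(Add(Mul(2, Pow(-12, 2)), Rational(-7, 8)), 74) = Mul(Add(Mul(2, 144), Rational(-7, 8)), 74) = Mul(Add(288, Rational(-7, 8)), 74) = Mul(Rational(2297, 8), 74) = Rational(84989, 4)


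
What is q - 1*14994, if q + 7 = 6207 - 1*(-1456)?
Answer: -7338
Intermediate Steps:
q = 7656 (q = -7 + (6207 - 1*(-1456)) = -7 + (6207 + 1456) = -7 + 7663 = 7656)
q - 1*14994 = 7656 - 1*14994 = 7656 - 14994 = -7338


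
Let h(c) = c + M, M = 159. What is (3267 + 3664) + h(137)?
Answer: 7227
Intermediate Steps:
h(c) = 159 + c (h(c) = c + 159 = 159 + c)
(3267 + 3664) + h(137) = (3267 + 3664) + (159 + 137) = 6931 + 296 = 7227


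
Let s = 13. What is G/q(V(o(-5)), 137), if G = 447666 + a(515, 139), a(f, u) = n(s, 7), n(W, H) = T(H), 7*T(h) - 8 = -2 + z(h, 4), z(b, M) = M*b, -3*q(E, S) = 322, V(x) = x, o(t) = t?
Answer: -4700544/1127 ≈ -4170.8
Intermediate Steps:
q(E, S) = -322/3 (q(E, S) = -1/3*322 = -322/3)
T(h) = 6/7 + 4*h/7 (T(h) = 8/7 + (-2 + 4*h)/7 = 8/7 + (-2/7 + 4*h/7) = 6/7 + 4*h/7)
n(W, H) = 6/7 + 4*H/7
a(f, u) = 34/7 (a(f, u) = 6/7 + (4/7)*7 = 6/7 + 4 = 34/7)
G = 3133696/7 (G = 447666 + 34/7 = 3133696/7 ≈ 4.4767e+5)
G/q(V(o(-5)), 137) = 3133696/(7*(-322/3)) = (3133696/7)*(-3/322) = -4700544/1127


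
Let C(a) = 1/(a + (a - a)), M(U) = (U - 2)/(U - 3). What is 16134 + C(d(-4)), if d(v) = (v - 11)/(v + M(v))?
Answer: 1694092/105 ≈ 16134.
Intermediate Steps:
M(U) = (-2 + U)/(-3 + U)
d(v) = (-11 + v)/(v + (-2 + v)/(-3 + v)) (d(v) = (v - 11)/(v + (-2 + v)/(-3 + v)) = (-11 + v)/(v + (-2 + v)/(-3 + v)))
C(a) = 1/a (C(a) = 1/(a + 0) = 1/a)
16134 + C(d(-4)) = 16134 + 1/((-11 - 4)*(-3 - 4)/(-2 - 4 - 4*(-3 - 4))) = 16134 + 1/(-15*(-7)/(-2 - 4 - 4*(-7))) = 16134 + 1/(-15*(-7)/(-2 - 4 + 28)) = 16134 + 1/(-15*(-7)/22) = 16134 + 1/((1/22)*(-15)*(-7)) = 16134 + 1/(105/22) = 16134 + 22/105 = 1694092/105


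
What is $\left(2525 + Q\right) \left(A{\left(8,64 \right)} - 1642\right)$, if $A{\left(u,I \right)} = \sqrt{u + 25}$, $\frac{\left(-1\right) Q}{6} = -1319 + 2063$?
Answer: $3183838 - 1939 \sqrt{33} \approx 3.1727 \cdot 10^{6}$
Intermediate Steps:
$Q = -4464$ ($Q = - 6 \left(-1319 + 2063\right) = \left(-6\right) 744 = -4464$)
$A{\left(u,I \right)} = \sqrt{25 + u}$
$\left(2525 + Q\right) \left(A{\left(8,64 \right)} - 1642\right) = \left(2525 - 4464\right) \left(\sqrt{25 + 8} - 1642\right) = - 1939 \left(\sqrt{33} - 1642\right) = - 1939 \left(-1642 + \sqrt{33}\right) = 3183838 - 1939 \sqrt{33}$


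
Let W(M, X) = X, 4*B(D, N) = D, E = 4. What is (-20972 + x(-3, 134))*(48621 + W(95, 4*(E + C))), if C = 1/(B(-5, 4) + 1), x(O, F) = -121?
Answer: -1025562753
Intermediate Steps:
B(D, N) = D/4
C = -4 (C = 1/((¼)*(-5) + 1) = 1/(-5/4 + 1) = 1/(-¼) = -4)
(-20972 + x(-3, 134))*(48621 + W(95, 4*(E + C))) = (-20972 - 121)*(48621 + 4*(4 - 4)) = -21093*(48621 + 4*0) = -21093*(48621 + 0) = -21093*48621 = -1025562753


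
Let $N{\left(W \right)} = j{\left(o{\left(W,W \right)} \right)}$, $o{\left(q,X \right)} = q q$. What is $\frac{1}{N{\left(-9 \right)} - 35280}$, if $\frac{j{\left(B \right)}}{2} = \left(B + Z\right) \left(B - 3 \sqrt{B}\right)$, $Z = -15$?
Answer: $- \frac{1}{28152} \approx -3.5521 \cdot 10^{-5}$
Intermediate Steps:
$o{\left(q,X \right)} = q^{2}$
$j{\left(B \right)} = 2 \left(-15 + B\right) \left(B - 3 \sqrt{B}\right)$ ($j{\left(B \right)} = 2 \left(B - 15\right) \left(B - 3 \sqrt{B}\right) = 2 \left(-15 + B\right) \left(B - 3 \sqrt{B}\right)$)
$N{\left(W \right)} = - 30 W^{2} - 6 \left(W^{2}\right)^{\frac{3}{2}} + 2 W^{4} + 90 \sqrt{W^{2}}$ ($N{\left(W \right)} = - 30 W^{2} - 6 \left(W^{2}\right)^{\frac{3}{2}} + 2 \left(W^{2}\right)^{2} + 90 \sqrt{W^{2}} = - 30 W^{2} - 6 \left(W^{2}\right)^{\frac{3}{2}} + 2 W^{4} + 90 \sqrt{W^{2}}$)
$\frac{1}{N{\left(-9 \right)} - 35280} = \frac{1}{\left(- 30 \left(-9\right)^{2} - 6 \left(\left(-9\right)^{2}\right)^{\frac{3}{2}} + 2 \left(-9\right)^{4} + 90 \sqrt{\left(-9\right)^{2}}\right) - 35280} = \frac{1}{\left(\left(-30\right) 81 - 6 \cdot 81^{\frac{3}{2}} + 2 \cdot 6561 + 90 \sqrt{81}\right) - 35280} = \frac{1}{\left(-2430 - 4374 + 13122 + 90 \cdot 9\right) - 35280} = \frac{1}{\left(-2430 - 4374 + 13122 + 810\right) - 35280} = \frac{1}{7128 - 35280} = \frac{1}{-28152} = - \frac{1}{28152}$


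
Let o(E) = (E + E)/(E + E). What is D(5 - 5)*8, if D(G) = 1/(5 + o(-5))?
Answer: 4/3 ≈ 1.3333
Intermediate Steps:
o(E) = 1 (o(E) = (2*E)/((2*E)) = (2*E)*(1/(2*E)) = 1)
D(G) = ⅙ (D(G) = 1/(5 + 1) = 1/6 = ⅙)
D(5 - 5)*8 = (⅙)*8 = 4/3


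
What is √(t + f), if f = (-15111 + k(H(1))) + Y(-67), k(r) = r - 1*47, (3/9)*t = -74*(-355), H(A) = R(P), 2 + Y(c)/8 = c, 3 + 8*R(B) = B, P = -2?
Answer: √1009590/4 ≈ 251.20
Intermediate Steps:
R(B) = -3/8 + B/8
Y(c) = -16 + 8*c
H(A) = -5/8 (H(A) = -3/8 + (⅛)*(-2) = -3/8 - ¼ = -5/8)
t = 78810 (t = 3*(-74*(-355)) = 3*26270 = 78810)
k(r) = -47 + r (k(r) = r - 47 = -47 + r)
f = -125685/8 (f = (-15111 + (-47 - 5/8)) + (-16 + 8*(-67)) = (-15111 - 381/8) + (-16 - 536) = -121269/8 - 552 = -125685/8 ≈ -15711.)
√(t + f) = √(78810 - 125685/8) = √(504795/8) = √1009590/4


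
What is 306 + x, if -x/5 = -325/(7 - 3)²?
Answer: 6521/16 ≈ 407.56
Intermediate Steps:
x = 1625/16 (x = -(-1625)/((7 - 3)²) = -(-1625)/(4²) = -(-1625)/16 = -5*(-325/16) = 1625/16 ≈ 101.56)
306 + x = 306 + 1625/16 = 6521/16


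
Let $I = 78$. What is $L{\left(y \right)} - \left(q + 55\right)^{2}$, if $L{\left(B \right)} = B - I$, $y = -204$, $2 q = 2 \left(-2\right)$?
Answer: $-3091$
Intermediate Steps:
$q = -2$ ($q = \frac{2 \left(-2\right)}{2} = \frac{1}{2} \left(-4\right) = -2$)
$L{\left(B \right)} = -78 + B$ ($L{\left(B \right)} = B - 78 = -78 + B$)
$L{\left(y \right)} - \left(q + 55\right)^{2} = \left(-78 - 204\right) - \left(-2 + 55\right)^{2} = -282 - 53^{2} = -282 - 2809 = -3091$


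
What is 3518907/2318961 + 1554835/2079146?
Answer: 3640641046619/1607152829102 ≈ 2.2653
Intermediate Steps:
3518907/2318961 + 1554835/2079146 = 3518907*(1/2318961) + 1554835*(1/2079146) = 1172969/772987 + 1554835/2079146 = 3640641046619/1607152829102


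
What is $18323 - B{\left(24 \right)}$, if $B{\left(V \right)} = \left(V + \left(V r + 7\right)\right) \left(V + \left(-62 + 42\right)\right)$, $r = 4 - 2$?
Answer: $18007$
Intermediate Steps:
$r = 2$ ($r = 4 - 2 = 2$)
$B{\left(V \right)} = \left(-20 + V\right) \left(7 + 3 V\right)$ ($B{\left(V \right)} = \left(V + \left(V 2 + 7\right)\right) \left(V + \left(-62 + 42\right)\right) = \left(V + \left(2 V + 7\right)\right) \left(V - 20\right) = \left(V + \left(7 + 2 V\right)\right) \left(-20 + V\right) = \left(7 + 3 V\right) \left(-20 + V\right) = \left(-20 + V\right) \left(7 + 3 V\right)$)
$18323 - B{\left(24 \right)} = 18323 - \left(-140 - 1272 + 3 \cdot 24^{2}\right) = 18323 - \left(-140 - 1272 + 3 \cdot 576\right) = 18323 - \left(-140 - 1272 + 1728\right) = 18323 - 316 = 18007$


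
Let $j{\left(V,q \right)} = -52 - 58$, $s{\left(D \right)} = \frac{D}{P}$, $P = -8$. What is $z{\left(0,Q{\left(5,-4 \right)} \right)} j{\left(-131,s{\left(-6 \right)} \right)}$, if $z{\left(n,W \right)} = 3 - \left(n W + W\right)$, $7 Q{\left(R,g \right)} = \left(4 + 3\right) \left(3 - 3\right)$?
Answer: $-330$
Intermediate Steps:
$Q{\left(R,g \right)} = 0$ ($Q{\left(R,g \right)} = \frac{\left(4 + 3\right) \left(3 - 3\right)}{7} = \frac{7 \cdot 0}{7} = \frac{1}{7} \cdot 0 = 0$)
$z{\left(n,W \right)} = 3 - W - W n$ ($z{\left(n,W \right)} = 3 - \left(W n + W\right) = 3 - \left(W + W n\right) = 3 - W - W n$)
$s{\left(D \right)} = - \frac{D}{8}$ ($s{\left(D \right)} = \frac{D}{-8} = D \left(- \frac{1}{8}\right) = - \frac{D}{8}$)
$j{\left(V,q \right)} = -110$
$z{\left(0,Q{\left(5,-4 \right)} \right)} j{\left(-131,s{\left(-6 \right)} \right)} = \left(3 - 0 - 0 \cdot 0\right) \left(-110\right) = \left(3 + 0 + 0\right) \left(-110\right) = 3 \left(-110\right) = -330$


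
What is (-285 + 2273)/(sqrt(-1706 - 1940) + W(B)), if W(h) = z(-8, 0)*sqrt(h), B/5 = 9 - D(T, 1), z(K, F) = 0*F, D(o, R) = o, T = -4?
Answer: -994*I*sqrt(3646)/1823 ≈ -32.924*I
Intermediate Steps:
z(K, F) = 0
B = 65 (B = 5*(9 - 1*(-4)) = 5*(9 + 4) = 5*13 = 65)
W(h) = 0 (W(h) = 0*sqrt(h) = 0)
(-285 + 2273)/(sqrt(-1706 - 1940) + W(B)) = (-285 + 2273)/(sqrt(-1706 - 1940) + 0) = 1988/(sqrt(-3646) + 0) = 1988/(I*sqrt(3646) + 0) = 1988/((I*sqrt(3646))) = 1988*(-I*sqrt(3646)/3646) = -994*I*sqrt(3646)/1823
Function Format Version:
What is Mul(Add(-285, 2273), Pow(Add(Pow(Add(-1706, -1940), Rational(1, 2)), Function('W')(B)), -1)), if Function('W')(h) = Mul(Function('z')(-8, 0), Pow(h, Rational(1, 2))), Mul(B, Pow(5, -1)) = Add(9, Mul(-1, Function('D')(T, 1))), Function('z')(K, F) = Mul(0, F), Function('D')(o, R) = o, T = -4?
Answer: Mul(Rational(-994, 1823), I, Pow(3646, Rational(1, 2))) ≈ Mul(-32.924, I)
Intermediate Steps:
Function('z')(K, F) = 0
B = 65 (B = Mul(5, Add(9, Mul(-1, -4))) = Mul(5, Add(9, 4)) = Mul(5, 13) = 65)
Function('W')(h) = 0 (Function('W')(h) = Mul(0, Pow(h, Rational(1, 2))) = 0)
Mul(Add(-285, 2273), Pow(Add(Pow(Add(-1706, -1940), Rational(1, 2)), Function('W')(B)), -1)) = Mul(Add(-285, 2273), Pow(Add(Pow(Add(-1706, -1940), Rational(1, 2)), 0), -1)) = Mul(1988, Pow(Add(Pow(-3646, Rational(1, 2)), 0), -1)) = Mul(1988, Pow(Add(Mul(I, Pow(3646, Rational(1, 2))), 0), -1)) = Mul(1988, Pow(Mul(I, Pow(3646, Rational(1, 2))), -1)) = Mul(1988, Mul(Rational(-1, 3646), I, Pow(3646, Rational(1, 2)))) = Mul(Rational(-994, 1823), I, Pow(3646, Rational(1, 2)))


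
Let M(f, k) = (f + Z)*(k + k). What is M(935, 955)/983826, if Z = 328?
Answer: 402055/163971 ≈ 2.4520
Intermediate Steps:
M(f, k) = 2*k*(328 + f) (M(f, k) = (f + 328)*(k + k) = (328 + f)*(2*k) = 2*k*(328 + f))
M(935, 955)/983826 = (2*955*(328 + 935))/983826 = (2*955*1263)*(1/983826) = 2412330*(1/983826) = 402055/163971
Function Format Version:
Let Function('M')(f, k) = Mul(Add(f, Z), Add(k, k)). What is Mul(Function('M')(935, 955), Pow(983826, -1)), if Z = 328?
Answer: Rational(402055, 163971) ≈ 2.4520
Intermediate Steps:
Function('M')(f, k) = Mul(2, k, Add(328, f)) (Function('M')(f, k) = Mul(Add(f, 328), Add(k, k)) = Mul(Add(328, f), Mul(2, k)) = Mul(2, k, Add(328, f)))
Mul(Function('M')(935, 955), Pow(983826, -1)) = Mul(Mul(2, 955, Add(328, 935)), Pow(983826, -1)) = Mul(Mul(2, 955, 1263), Rational(1, 983826)) = Mul(2412330, Rational(1, 983826)) = Rational(402055, 163971)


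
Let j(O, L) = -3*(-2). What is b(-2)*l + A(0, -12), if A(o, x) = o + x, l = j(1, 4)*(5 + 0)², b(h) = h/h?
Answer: 138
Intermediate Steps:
j(O, L) = 6
b(h) = 1
l = 150 (l = 6*(5 + 0)² = 6*5² = 6*25 = 150)
b(-2)*l + A(0, -12) = 1*150 + (0 - 12) = 150 - 12 = 138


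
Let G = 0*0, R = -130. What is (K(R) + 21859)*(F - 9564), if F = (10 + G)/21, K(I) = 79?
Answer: -629413756/3 ≈ -2.0980e+8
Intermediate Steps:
G = 0
F = 10/21 (F = (10 + 0)/21 = (1/21)*10 = 10/21 ≈ 0.47619)
(K(R) + 21859)*(F - 9564) = (79 + 21859)*(10/21 - 9564) = 21938*(-200834/21) = -629413756/3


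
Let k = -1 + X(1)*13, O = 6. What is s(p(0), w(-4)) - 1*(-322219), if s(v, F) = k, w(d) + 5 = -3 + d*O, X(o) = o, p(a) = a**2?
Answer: 322231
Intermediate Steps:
w(d) = -8 + 6*d (w(d) = -5 + (-3 + d*6) = -5 + (-3 + 6*d) = -8 + 6*d)
k = 12 (k = -1 + 1*13 = -1 + 13 = 12)
s(v, F) = 12
s(p(0), w(-4)) - 1*(-322219) = 12 - 1*(-322219) = 12 + 322219 = 322231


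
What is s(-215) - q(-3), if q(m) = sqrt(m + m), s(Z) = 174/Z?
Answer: -174/215 - I*sqrt(6) ≈ -0.8093 - 2.4495*I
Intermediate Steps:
q(m) = sqrt(2)*sqrt(m) (q(m) = sqrt(2*m) = sqrt(2)*sqrt(m))
s(-215) - q(-3) = 174/(-215) - sqrt(2)*sqrt(-3) = 174*(-1/215) - sqrt(2)*I*sqrt(3) = -174/215 - I*sqrt(6)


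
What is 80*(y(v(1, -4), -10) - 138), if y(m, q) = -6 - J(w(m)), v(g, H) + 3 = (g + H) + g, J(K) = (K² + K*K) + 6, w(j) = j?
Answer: -16000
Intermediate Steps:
J(K) = 6 + 2*K² (J(K) = (K² + K²) + 6 = 2*K² + 6 = 6 + 2*K²)
v(g, H) = -3 + H + 2*g (v(g, H) = -3 + ((g + H) + g) = -3 + ((H + g) + g) = -3 + (H + 2*g) = -3 + H + 2*g)
y(m, q) = -12 - 2*m² (y(m, q) = -6 - (6 + 2*m²) = -6 + (-6 - 2*m²) = -12 - 2*m²)
80*(y(v(1, -4), -10) - 138) = 80*((-12 - 2*(-3 - 4 + 2*1)²) - 138) = 80*((-12 - 2*(-3 - 4 + 2)²) - 138) = 80*((-12 - 2*(-5)²) - 138) = 80*((-12 - 2*25) - 138) = 80*((-12 - 50) - 138) = 80*(-62 - 138) = 80*(-200) = -16000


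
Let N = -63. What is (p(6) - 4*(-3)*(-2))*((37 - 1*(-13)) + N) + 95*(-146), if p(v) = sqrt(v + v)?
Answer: -13558 - 26*sqrt(3) ≈ -13603.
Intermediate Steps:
p(v) = sqrt(2)*sqrt(v) (p(v) = sqrt(2*v) = sqrt(2)*sqrt(v))
(p(6) - 4*(-3)*(-2))*((37 - 1*(-13)) + N) + 95*(-146) = (sqrt(2)*sqrt(6) - 4*(-3)*(-2))*((37 - 1*(-13)) - 63) + 95*(-146) = (2*sqrt(3) + 12*(-2))*((37 + 13) - 63) - 13870 = (2*sqrt(3) - 24)*(50 - 63) - 13870 = (-24 + 2*sqrt(3))*(-13) - 13870 = (312 - 26*sqrt(3)) - 13870 = -13558 - 26*sqrt(3)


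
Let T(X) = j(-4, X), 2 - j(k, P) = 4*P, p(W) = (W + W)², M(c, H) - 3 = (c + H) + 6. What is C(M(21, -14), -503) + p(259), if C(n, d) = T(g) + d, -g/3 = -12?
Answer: 267679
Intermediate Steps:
g = 36 (g = -3*(-12) = 36)
M(c, H) = 9 + H + c (M(c, H) = 3 + ((c + H) + 6) = 3 + ((H + c) + 6) = 3 + (6 + H + c) = 9 + H + c)
p(W) = 4*W² (p(W) = (2*W)² = 4*W²)
j(k, P) = 2 - 4*P
T(X) = 2 - 4*X
C(n, d) = -142 + d (C(n, d) = (2 - 4*36) + d = (2 - 144) + d = -142 + d)
C(M(21, -14), -503) + p(259) = (-142 - 503) + 4*259² = -645 + 4*67081 = -645 + 268324 = 267679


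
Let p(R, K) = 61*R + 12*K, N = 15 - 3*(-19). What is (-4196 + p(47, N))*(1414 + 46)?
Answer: -678900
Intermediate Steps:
N = 72 (N = 15 - 1*(-57) = 15 + 57 = 72)
p(R, K) = 12*K + 61*R
(-4196 + p(47, N))*(1414 + 46) = (-4196 + (12*72 + 61*47))*(1414 + 46) = (-4196 + (864 + 2867))*1460 = (-4196 + 3731)*1460 = -465*1460 = -678900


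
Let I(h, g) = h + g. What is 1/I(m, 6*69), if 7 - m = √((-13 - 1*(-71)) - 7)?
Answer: 421/177190 + √51/177190 ≈ 0.0024163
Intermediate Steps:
m = 7 - √51 (m = 7 - √((-13 - 1*(-71)) - 7) = 7 - √((-13 + 71) - 7) = 7 - √(58 - 7) = 7 - √51 ≈ -0.14143)
I(h, g) = g + h
1/I(m, 6*69) = 1/(6*69 + (7 - √51)) = 1/(414 + (7 - √51)) = 1/(421 - √51)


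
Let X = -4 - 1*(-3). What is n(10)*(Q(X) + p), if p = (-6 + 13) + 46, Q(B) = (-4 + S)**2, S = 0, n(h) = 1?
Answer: 69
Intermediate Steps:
X = -1 (X = -4 + 3 = -1)
Q(B) = 16 (Q(B) = (-4 + 0)**2 = (-4)**2 = 16)
p = 53 (p = 7 + 46 = 53)
n(10)*(Q(X) + p) = 1*(16 + 53) = 1*69 = 69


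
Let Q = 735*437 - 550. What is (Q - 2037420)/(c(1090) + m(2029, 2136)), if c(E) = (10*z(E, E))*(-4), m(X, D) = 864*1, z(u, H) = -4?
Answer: -1716775/1024 ≈ -1676.5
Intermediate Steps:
m(X, D) = 864
Q = 320645 (Q = 321195 - 550 = 320645)
c(E) = 160 (c(E) = (10*(-4))*(-4) = -40*(-4) = 160)
(Q - 2037420)/(c(1090) + m(2029, 2136)) = (320645 - 2037420)/(160 + 864) = -1716775/1024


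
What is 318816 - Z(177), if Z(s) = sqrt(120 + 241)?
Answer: 318797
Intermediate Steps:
Z(s) = 19 (Z(s) = sqrt(361) = 19)
318816 - Z(177) = 318816 - 1*19 = 318816 - 19 = 318797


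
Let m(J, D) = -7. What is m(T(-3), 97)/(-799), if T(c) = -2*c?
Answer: 7/799 ≈ 0.0087609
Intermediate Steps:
m(T(-3), 97)/(-799) = -7/(-799) = -7*(-1/799) = 7/799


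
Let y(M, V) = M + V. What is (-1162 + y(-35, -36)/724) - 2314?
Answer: -2516695/724 ≈ -3476.1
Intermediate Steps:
(-1162 + y(-35, -36)/724) - 2314 = (-1162 + (-35 - 36)/724) - 2314 = (-1162 - 71*1/724) - 2314 = (-1162 - 71/724) - 2314 = -841359/724 - 2314 = -2516695/724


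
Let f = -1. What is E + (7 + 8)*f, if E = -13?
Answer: -28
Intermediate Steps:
E + (7 + 8)*f = -13 + (7 + 8)*(-1) = -13 + 15*(-1) = -13 - 15 = -28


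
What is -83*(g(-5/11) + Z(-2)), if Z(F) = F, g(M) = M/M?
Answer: 83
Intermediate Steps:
g(M) = 1
-83*(g(-5/11) + Z(-2)) = -83*(1 - 2) = -83*(-1) = 83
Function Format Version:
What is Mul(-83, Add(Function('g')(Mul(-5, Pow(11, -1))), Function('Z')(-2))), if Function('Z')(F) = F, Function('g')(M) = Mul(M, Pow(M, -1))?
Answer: 83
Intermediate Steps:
Function('g')(M) = 1
Mul(-83, Add(Function('g')(Mul(-5, Pow(11, -1))), Function('Z')(-2))) = Mul(-83, Add(1, -2)) = Mul(-83, -1) = 83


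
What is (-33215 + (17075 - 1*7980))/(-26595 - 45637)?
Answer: 3015/9029 ≈ 0.33392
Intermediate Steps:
(-33215 + (17075 - 1*7980))/(-26595 - 45637) = (-33215 + (17075 - 7980))/(-72232) = (-33215 + 9095)*(-1/72232) = -24120*(-1/72232) = 3015/9029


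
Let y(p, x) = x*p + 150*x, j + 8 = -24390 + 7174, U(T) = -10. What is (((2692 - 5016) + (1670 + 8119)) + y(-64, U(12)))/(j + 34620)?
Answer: 6605/17396 ≈ 0.37968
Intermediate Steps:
j = -17224 (j = -8 + (-24390 + 7174) = -8 - 17216 = -17224)
y(p, x) = 150*x + p*x (y(p, x) = p*x + 150*x = 150*x + p*x)
(((2692 - 5016) + (1670 + 8119)) + y(-64, U(12)))/(j + 34620) = (((2692 - 5016) + (1670 + 8119)) - 10*(150 - 64))/(-17224 + 34620) = ((-2324 + 9789) - 10*86)/17396 = (7465 - 860)*(1/17396) = 6605*(1/17396) = 6605/17396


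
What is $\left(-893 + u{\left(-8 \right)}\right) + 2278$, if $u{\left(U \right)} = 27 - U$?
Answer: $1420$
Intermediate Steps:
$\left(-893 + u{\left(-8 \right)}\right) + 2278 = \left(-893 + \left(27 - -8\right)\right) + 2278 = \left(-893 + \left(27 + 8\right)\right) + 2278 = \left(-893 + 35\right) + 2278 = -858 + 2278 = 1420$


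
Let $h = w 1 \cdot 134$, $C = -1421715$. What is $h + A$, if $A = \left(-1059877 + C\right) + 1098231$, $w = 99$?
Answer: $-1370095$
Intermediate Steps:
$A = -1383361$ ($A = \left(-1059877 - 1421715\right) + 1098231 = -2481592 + 1098231 = -1383361$)
$h = 13266$ ($h = 99 \cdot 1 \cdot 134 = 99 \cdot 134 = 13266$)
$h + A = 13266 - 1383361 = -1370095$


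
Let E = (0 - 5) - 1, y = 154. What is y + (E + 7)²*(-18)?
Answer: 136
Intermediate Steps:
E = -6 (E = -5 - 1 = -6)
y + (E + 7)²*(-18) = 154 + (-6 + 7)²*(-18) = 154 + 1²*(-18) = 154 + 1*(-18) = 154 - 18 = 136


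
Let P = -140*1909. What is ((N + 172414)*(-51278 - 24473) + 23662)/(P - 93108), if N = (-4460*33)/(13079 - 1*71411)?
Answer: 63488064559987/1751748848 ≈ 36243.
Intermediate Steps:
N = 12265/4861 (N = -147180/(13079 - 71411) = -147180/(-58332) = -147180*(-1/58332) = 12265/4861 ≈ 2.5231)
P = -267260
((N + 172414)*(-51278 - 24473) + 23662)/(P - 93108) = ((12265/4861 + 172414)*(-51278 - 24473) + 23662)/(-267260 - 93108) = ((838116719/4861)*(-75751) + 23662)/(-360368) = (-63488179580969/4861 + 23662)*(-1/360368) = -63488064559987/4861*(-1/360368) = 63488064559987/1751748848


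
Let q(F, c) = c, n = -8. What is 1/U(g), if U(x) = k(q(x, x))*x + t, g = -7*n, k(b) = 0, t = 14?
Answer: 1/14 ≈ 0.071429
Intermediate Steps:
g = 56 (g = -7*(-8) = 56)
U(x) = 14 (U(x) = 0*x + 14 = 0 + 14 = 14)
1/U(g) = 1/14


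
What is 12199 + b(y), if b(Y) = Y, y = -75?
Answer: 12124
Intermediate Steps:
12199 + b(y) = 12199 - 75 = 12124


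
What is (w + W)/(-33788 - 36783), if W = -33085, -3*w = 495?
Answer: 33250/70571 ≈ 0.47116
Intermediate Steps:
w = -165 (w = -1/3*495 = -165)
(w + W)/(-33788 - 36783) = (-165 - 33085)/(-33788 - 36783) = -33250/(-70571) = -33250*(-1/70571) = 33250/70571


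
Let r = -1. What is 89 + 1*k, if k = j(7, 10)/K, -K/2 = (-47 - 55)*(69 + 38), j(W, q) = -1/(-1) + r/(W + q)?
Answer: 8256445/92769 ≈ 89.000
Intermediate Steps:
j(W, q) = 1 - 1/(W + q) (j(W, q) = -1/(-1) - 1/(W + q) = -1*(-1) - 1/(W + q) = 1 - 1/(W + q))
K = 21828 (K = -2*(-47 - 55)*(69 + 38) = -(-204)*107 = -2*(-10914) = 21828)
k = 4/92769 (k = ((-1 + 7 + 10)/(7 + 10))/21828 = (16/17)*(1/21828) = 4/92769 ≈ 4.3118e-5)
89 + 1*k = 89 + 1*(4/92769) = 89 + 4/92769 = 8256445/92769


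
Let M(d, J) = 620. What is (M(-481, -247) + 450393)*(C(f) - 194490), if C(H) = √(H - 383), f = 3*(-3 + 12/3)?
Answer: -87717518370 + 902026*I*√95 ≈ -8.7718e+10 + 8.7919e+6*I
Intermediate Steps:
f = 3 (f = 3*(-3 + 12*(⅓)) = 3*(-3 + 4) = 3*1 = 3)
C(H) = √(-383 + H)
(M(-481, -247) + 450393)*(C(f) - 194490) = (620 + 450393)*(√(-383 + 3) - 194490) = 451013*(√(-380) - 194490) = 451013*(2*I*√95 - 194490) = 451013*(-194490 + 2*I*√95) = -87717518370 + 902026*I*√95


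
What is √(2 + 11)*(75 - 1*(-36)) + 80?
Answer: 80 + 111*√13 ≈ 480.22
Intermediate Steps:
√(2 + 11)*(75 - 1*(-36)) + 80 = √13*(75 + 36) + 80 = √13*111 + 80 = 111*√13 + 80 = 80 + 111*√13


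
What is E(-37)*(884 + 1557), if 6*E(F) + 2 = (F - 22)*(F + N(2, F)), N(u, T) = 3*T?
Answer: 3551655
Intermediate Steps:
E(F) = -1/3 + 2*F*(-22 + F)/3 (E(F) = -1/3 + ((F - 22)*(F + 3*F))/6 = -1/3 + ((-22 + F)*(4*F))/6 = -1/3 + (4*F*(-22 + F))/6 = -1/3 + 2*F*(-22 + F)/3)
E(-37)*(884 + 1557) = (-1/3 - 44/3*(-37) + (2/3)*(-37)**2)*(884 + 1557) = (-1/3 + 1628/3 + (2/3)*1369)*2441 = (-1/3 + 1628/3 + 2738/3)*2441 = 1455*2441 = 3551655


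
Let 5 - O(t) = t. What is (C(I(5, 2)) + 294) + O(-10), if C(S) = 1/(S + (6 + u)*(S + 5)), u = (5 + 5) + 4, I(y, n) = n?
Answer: 43879/142 ≈ 309.01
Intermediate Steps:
u = 14 (u = 10 + 4 = 14)
O(t) = 5 - t
C(S) = 1/(100 + 21*S) (C(S) = 1/(S + (6 + 14)*(S + 5)) = 1/(S + 20*(5 + S)) = 1/(S + (100 + 20*S)) = 1/(100 + 21*S))
(C(I(5, 2)) + 294) + O(-10) = (1/(100 + 21*2) + 294) + (5 - 1*(-10)) = (1/(100 + 42) + 294) + (5 + 10) = (1/142 + 294) + 15 = 41749/142 + 15 = 43879/142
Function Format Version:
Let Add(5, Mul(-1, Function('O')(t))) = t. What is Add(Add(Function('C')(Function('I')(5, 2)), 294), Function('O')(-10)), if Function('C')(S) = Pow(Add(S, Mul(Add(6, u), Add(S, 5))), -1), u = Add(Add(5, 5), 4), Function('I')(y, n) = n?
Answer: Rational(43879, 142) ≈ 309.01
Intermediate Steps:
u = 14 (u = Add(10, 4) = 14)
Function('O')(t) = Add(5, Mul(-1, t))
Function('C')(S) = Pow(Add(100, Mul(21, S)), -1) (Function('C')(S) = Pow(Add(S, Mul(Add(6, 14), Add(S, 5))), -1) = Pow(Add(S, Mul(20, Add(5, S))), -1) = Pow(Add(S, Add(100, Mul(20, S))), -1) = Pow(Add(100, Mul(21, S)), -1))
Add(Add(Function('C')(Function('I')(5, 2)), 294), Function('O')(-10)) = Add(Add(Pow(Add(100, Mul(21, 2)), -1), 294), Add(5, Mul(-1, -10))) = Add(Add(Pow(Add(100, 42), -1), 294), Add(5, 10)) = Add(Add(Pow(142, -1), 294), 15) = Add(Add(Rational(1, 142), 294), 15) = Add(Rational(41749, 142), 15) = Rational(43879, 142)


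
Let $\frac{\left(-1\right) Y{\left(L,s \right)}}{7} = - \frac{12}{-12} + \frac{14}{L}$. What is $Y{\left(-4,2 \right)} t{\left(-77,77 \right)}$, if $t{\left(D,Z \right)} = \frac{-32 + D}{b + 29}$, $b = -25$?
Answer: $- \frac{3815}{8} \approx -476.88$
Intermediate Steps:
$t{\left(D,Z \right)} = -8 + \frac{D}{4}$ ($t{\left(D,Z \right)} = \frac{-32 + D}{-25 + 29} = \frac{-32 + D}{4} = \left(-32 + D\right) \frac{1}{4} = -8 + \frac{D}{4}$)
$Y{\left(L,s \right)} = -7 - \frac{98}{L}$ ($Y{\left(L,s \right)} = - 7 \left(- \frac{12}{-12} + \frac{14}{L}\right) = - 7 \left(\left(-12\right) \left(- \frac{1}{12}\right) + \frac{14}{L}\right) = - 7 \left(1 + \frac{14}{L}\right) = -7 - \frac{98}{L}$)
$Y{\left(-4,2 \right)} t{\left(-77,77 \right)} = \left(-7 - \frac{98}{-4}\right) \left(-8 + \frac{1}{4} \left(-77\right)\right) = \left(-7 - - \frac{49}{2}\right) \left(-8 - \frac{77}{4}\right) = \left(-7 + \frac{49}{2}\right) \left(- \frac{109}{4}\right) = \frac{35}{2} \left(- \frac{109}{4}\right) = - \frac{3815}{8}$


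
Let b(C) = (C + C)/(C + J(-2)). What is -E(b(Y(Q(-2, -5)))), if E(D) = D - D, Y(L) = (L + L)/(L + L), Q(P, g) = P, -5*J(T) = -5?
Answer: 0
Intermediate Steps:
J(T) = 1 (J(T) = -⅕*(-5) = 1)
Y(L) = 1 (Y(L) = (2*L)/((2*L)) = (2*L)*(1/(2*L)) = 1)
b(C) = 2*C/(1 + C) (b(C) = (C + C)/(C + 1) = (2*C)/(1 + C) = 2*C/(1 + C))
E(D) = 0
-E(b(Y(Q(-2, -5)))) = -1*0 = 0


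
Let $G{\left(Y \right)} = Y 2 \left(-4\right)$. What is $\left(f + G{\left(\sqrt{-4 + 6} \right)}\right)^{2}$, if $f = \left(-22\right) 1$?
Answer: $612 + 352 \sqrt{2} \approx 1109.8$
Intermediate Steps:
$G{\left(Y \right)} = - 8 Y$ ($G{\left(Y \right)} = 2 Y \left(-4\right) = - 8 Y$)
$f = -22$
$\left(f + G{\left(\sqrt{-4 + 6} \right)}\right)^{2} = \left(-22 - 8 \sqrt{-4 + 6}\right)^{2} = \left(-22 - 8 \sqrt{2}\right)^{2}$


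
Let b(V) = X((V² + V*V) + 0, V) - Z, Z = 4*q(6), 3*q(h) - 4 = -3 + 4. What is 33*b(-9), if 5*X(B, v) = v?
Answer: -1397/5 ≈ -279.40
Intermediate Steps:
X(B, v) = v/5
q(h) = 5/3 (q(h) = 4/3 + (-3 + 4)/3 = 4/3 + (⅓)*1 = 4/3 + ⅓ = 5/3)
Z = 20/3 (Z = 4*(5/3) = 20/3 ≈ 6.6667)
b(V) = -20/3 + V/5 (b(V) = V/5 - 1*20/3 = V/5 - 20/3 = -20/3 + V/5)
33*b(-9) = 33*(-20/3 + (⅕)*(-9)) = 33*(-20/3 - 9/5) = 33*(-127/15) = -1397/5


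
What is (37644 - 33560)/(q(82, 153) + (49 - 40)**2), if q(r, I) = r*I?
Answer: 4084/12627 ≈ 0.32343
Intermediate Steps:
q(r, I) = I*r
(37644 - 33560)/(q(82, 153) + (49 - 40)**2) = (37644 - 33560)/(153*82 + (49 - 40)**2) = 4084/(12546 + 9**2) = 4084/(12546 + 81) = 4084/12627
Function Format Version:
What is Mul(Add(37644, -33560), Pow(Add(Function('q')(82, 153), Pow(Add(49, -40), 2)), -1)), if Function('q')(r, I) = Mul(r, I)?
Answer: Rational(4084, 12627) ≈ 0.32343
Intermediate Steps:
Function('q')(r, I) = Mul(I, r)
Mul(Add(37644, -33560), Pow(Add(Function('q')(82, 153), Pow(Add(49, -40), 2)), -1)) = Mul(Add(37644, -33560), Pow(Add(Mul(153, 82), Pow(Add(49, -40), 2)), -1)) = Mul(4084, Pow(Add(12546, Pow(9, 2)), -1)) = Mul(4084, Pow(Add(12546, 81), -1)) = Mul(4084, Pow(12627, -1)) = Mul(4084, Rational(1, 12627)) = Rational(4084, 12627)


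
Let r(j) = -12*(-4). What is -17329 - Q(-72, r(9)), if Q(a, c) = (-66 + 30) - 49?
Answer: -17244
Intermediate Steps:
r(j) = 48 (r(j) = -4*(-12) = 48)
Q(a, c) = -85 (Q(a, c) = -36 - 49 = -85)
-17329 - Q(-72, r(9)) = -17329 - 1*(-85) = -17329 + 85 = -17244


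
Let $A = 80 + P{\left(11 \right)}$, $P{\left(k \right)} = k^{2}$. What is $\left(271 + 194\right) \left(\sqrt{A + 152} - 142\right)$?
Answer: $-66030 + 465 \sqrt{353} \approx -57293.0$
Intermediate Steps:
$A = 201$ ($A = 80 + 11^{2} = 80 + 121 = 201$)
$\left(271 + 194\right) \left(\sqrt{A + 152} - 142\right) = \left(271 + 194\right) \left(\sqrt{201 + 152} - 142\right) = 465 \left(\sqrt{353} - 142\right) = 465 \left(-142 + \sqrt{353}\right) = -66030 + 465 \sqrt{353}$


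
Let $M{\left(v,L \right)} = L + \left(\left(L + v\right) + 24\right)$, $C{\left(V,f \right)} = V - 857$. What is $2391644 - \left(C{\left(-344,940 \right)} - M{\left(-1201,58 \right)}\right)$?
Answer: $2391784$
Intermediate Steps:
$C{\left(V,f \right)} = -857 + V$
$M{\left(v,L \right)} = 24 + v + 2 L$ ($M{\left(v,L \right)} = L + \left(24 + L + v\right) = 24 + v + 2 L$)
$2391644 - \left(C{\left(-344,940 \right)} - M{\left(-1201,58 \right)}\right) = 2391644 - \left(\left(-857 - 344\right) - \left(24 - 1201 + 2 \cdot 58\right)\right) = 2391644 - \left(-1201 - \left(24 - 1201 + 116\right)\right) = 2391644 - \left(-1201 - -1061\right) = 2391644 - \left(-1201 + 1061\right) = 2391644 - -140 = 2391644 + 140 = 2391784$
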